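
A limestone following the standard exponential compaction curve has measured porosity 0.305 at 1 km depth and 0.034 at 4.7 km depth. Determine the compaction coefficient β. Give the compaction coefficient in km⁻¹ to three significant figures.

Athy: n(Z) = n₀ e^(−βZ) ⇒ n₁/n₂ = e^{β(Z₂−Z₁)} ⇒ β = ln(n₁/n₂)/(Z₂−Z₁)
β = ln(0.305/0.034) / (4.7 − 1) = ln(8.971) / 3.7 = 2.1940 / 3.7 = 0.593 km⁻¹

0.593 km⁻¹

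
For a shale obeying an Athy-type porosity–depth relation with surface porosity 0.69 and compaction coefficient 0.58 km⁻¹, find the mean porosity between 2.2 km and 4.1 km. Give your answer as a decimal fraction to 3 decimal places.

0.117

⟨φ⟩ = (1/(z₂−z₁)) ∫ φ₀ e^(−kz) dz = φ₀·(e^(−k·z₁) − e^(−k·z₂)) / (k·(z₂−z₁))
e^(−0.58×2.2) = 0.2792; e^(−0.58×4.1) = 0.0927
⟨φ⟩ = 0.69 × (0.2792 − 0.0927) / (0.58 × 1.9) = 0.69 × 0.1692 = 0.1167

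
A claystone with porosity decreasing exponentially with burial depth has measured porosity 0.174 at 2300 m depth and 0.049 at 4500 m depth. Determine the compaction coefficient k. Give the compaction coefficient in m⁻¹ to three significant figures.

0.000576 m⁻¹

Working in km (1 km = 1000 m; k in km⁻¹ = k in m⁻¹ × 1000):
Athy: phi(Z) = phi₀ e^(−kZ) ⇒ phi₁/phi₂ = e^{k(Z₂−Z₁)} ⇒ k = ln(phi₁/phi₂)/(Z₂−Z₁)
k = ln(0.174/0.049) / (4.5 − 2.3) = ln(3.551) / 2.2 = 1.2672 / 2.2 = 0.576 km⁻¹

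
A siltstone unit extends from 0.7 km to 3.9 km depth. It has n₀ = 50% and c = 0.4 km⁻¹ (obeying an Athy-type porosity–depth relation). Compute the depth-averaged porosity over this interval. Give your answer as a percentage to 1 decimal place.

21.3%

⟨n⟩ = (1/(d₂−d₁)) ∫ n₀ e^(−cd) dd = n₀·(e^(−c·d₁) − e^(−c·d₂)) / (c·(d₂−d₁))
e^(−0.4×0.7) = 0.7558; e^(−0.4×3.9) = 0.2101
⟨n⟩ = 0.5 × (0.7558 − 0.2101) / (0.4 × 3.2) = 0.5 × 0.4263 = 0.2131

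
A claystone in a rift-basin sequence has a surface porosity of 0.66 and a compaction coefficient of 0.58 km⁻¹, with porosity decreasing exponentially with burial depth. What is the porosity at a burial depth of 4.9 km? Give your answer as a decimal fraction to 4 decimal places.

φ = φ₀·exp(−k·Z) = 0.66 × exp(−0.58 × 4.9) = 0.66 × exp(−2.842)
  = 0.66 × 0.0583 = 0.0385

0.0385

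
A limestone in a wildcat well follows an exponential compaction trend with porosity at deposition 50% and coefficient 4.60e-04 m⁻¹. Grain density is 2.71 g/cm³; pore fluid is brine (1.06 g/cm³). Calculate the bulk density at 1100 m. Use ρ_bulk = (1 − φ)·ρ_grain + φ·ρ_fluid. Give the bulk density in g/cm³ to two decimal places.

Working in km (1 km = 1000 m; β in km⁻¹ = β in m⁻¹ × 1000):
Porosity at depth: phi = 0.5·exp(−0.46×1.1) = 0.5×0.6029 = 0.3015
Bulk density: ρ_b = (1−phi)ρ_g + phi·ρ_f = 0.6985×2.71 + 0.3015×1.06
       = 1.893 + 0.320 = 2.213 g/cm³

2.21 g/cm³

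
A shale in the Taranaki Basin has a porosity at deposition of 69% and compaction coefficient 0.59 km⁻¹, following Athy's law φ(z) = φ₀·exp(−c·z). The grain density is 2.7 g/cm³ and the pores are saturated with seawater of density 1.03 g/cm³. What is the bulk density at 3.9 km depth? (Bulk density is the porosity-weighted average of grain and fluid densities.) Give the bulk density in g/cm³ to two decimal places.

2.58 g/cm³

Porosity at depth: φ = 0.69·exp(−0.59×3.9) = 0.69×0.1002 = 0.0691
Bulk density: ρ_b = (1−φ)ρ_g + φ·ρ_f = 0.9309×2.7 + 0.0691×1.03
       = 2.513 + 0.071 = 2.585 g/cm³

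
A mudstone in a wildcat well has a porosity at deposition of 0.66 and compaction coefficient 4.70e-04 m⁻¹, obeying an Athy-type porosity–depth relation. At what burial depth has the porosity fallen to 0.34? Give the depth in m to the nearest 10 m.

Working in km (1 km = 1000 m; c in km⁻¹ = c in m⁻¹ × 1000):
Invert Athy's law: Z = ln(φ₀/φ) / c
Z = ln(0.66/0.34) / 0.47 = ln(1.941) / 0.47 = 0.6633 / 0.47 = 1.411 km

1410 m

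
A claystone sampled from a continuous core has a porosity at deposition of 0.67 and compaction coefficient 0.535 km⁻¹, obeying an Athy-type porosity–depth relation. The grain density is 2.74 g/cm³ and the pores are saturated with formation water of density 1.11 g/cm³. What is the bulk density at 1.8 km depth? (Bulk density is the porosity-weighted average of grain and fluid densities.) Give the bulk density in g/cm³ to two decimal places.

Porosity at depth: n = 0.67·exp(−0.535×1.8) = 0.67×0.3817 = 0.2558
Bulk density: ρ_b = (1−n)ρ_g + n·ρ_f = 0.7442×2.74 + 0.2558×1.11
       = 2.039 + 0.284 = 2.323 g/cm³

2.32 g/cm³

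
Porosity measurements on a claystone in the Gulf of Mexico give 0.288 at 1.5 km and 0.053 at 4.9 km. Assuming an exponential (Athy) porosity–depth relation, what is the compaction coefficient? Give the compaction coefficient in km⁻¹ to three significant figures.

0.498 km⁻¹

Athy: φ(d) = φ₀ e^(−kd) ⇒ φ₁/φ₂ = e^{k(d₂−d₁)} ⇒ k = ln(φ₁/φ₂)/(d₂−d₁)
k = ln(0.288/0.053) / (4.9 − 1.5) = ln(5.434) / 3.4 = 1.6927 / 3.4 = 0.4978 km⁻¹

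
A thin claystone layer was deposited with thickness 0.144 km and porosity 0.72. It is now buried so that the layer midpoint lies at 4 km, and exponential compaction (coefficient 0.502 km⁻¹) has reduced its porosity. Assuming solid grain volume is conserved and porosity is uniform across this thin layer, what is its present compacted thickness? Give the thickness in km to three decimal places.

0.045 km

Porosity at 4 km: φ = 0.72·exp(−0.502×4) = 0.0967
Solid-volume conservation: h(1−φ) = h₀(1−φ₀) ⇒ h = h₀·(1−φ₀)/(1−φ)
h = 0.144 × (1 − 0.72)/(1 − 0.0967) = 0.144 × 0.3100 = 0.0446 km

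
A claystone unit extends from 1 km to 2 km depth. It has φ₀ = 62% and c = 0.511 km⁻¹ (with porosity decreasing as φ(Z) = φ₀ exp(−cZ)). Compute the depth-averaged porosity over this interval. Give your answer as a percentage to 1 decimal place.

⟨φ⟩ = (1/(Z₂−Z₁)) ∫ φ₀ e^(−cZ) dZ = φ₀·(e^(−c·Z₁) − e^(−c·Z₂)) / (c·(Z₂−Z₁))
e^(−0.511×1) = 0.5999; e^(−0.511×2) = 0.3599
⟨φ⟩ = 0.62 × (0.5999 − 0.3599) / (0.511 × 1) = 0.62 × 0.4697 = 0.2912

29.1%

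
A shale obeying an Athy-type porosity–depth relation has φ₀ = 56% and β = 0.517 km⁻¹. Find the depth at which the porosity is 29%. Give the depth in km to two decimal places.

Invert Athy's law: Z = ln(φ₀/φ) / β
Z = ln(0.56/0.29) / 0.517 = ln(1.931) / 0.517 = 0.6581 / 0.517 = 1.273 km

1.27 km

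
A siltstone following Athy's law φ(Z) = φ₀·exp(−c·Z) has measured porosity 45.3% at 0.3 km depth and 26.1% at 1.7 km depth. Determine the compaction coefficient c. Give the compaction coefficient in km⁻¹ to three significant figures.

Athy: φ(Z) = φ₀ e^(−cZ) ⇒ φ₁/φ₂ = e^{c(Z₂−Z₁)} ⇒ c = ln(φ₁/φ₂)/(Z₂−Z₁)
c = ln(0.453/0.261) / (1.7 − 0.3) = ln(1.736) / 1.4 = 0.5514 / 1.4 = 0.3938 km⁻¹

0.394 km⁻¹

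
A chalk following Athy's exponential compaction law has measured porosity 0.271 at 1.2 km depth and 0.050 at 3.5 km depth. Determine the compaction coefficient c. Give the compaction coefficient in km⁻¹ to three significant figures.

Athy: φ(d) = φ₀ e^(−cd) ⇒ φ₁/φ₂ = e^{c(d₂−d₁)} ⇒ c = ln(φ₁/φ₂)/(d₂−d₁)
c = ln(0.271/0.05) / (3.5 − 1.2) = ln(5.42) / 2.3 = 1.6901 / 2.3 = 0.7348 km⁻¹

0.735 km⁻¹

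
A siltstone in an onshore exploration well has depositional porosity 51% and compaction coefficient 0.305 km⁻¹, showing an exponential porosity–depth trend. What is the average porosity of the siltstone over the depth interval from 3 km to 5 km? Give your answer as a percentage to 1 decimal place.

15.3%

⟨n⟩ = (1/(d₂−d₁)) ∫ n₀ e^(−cd) dd = n₀·(e^(−c·d₁) − e^(−c·d₂)) / (c·(d₂−d₁))
e^(−0.305×3) = 0.4005; e^(−0.305×5) = 0.2176
⟨n⟩ = 0.51 × (0.4005 − 0.2176) / (0.305 × 2) = 0.51 × 0.2998 = 0.1529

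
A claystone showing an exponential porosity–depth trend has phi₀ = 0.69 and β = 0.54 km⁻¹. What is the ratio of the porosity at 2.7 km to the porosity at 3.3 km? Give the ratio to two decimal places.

1.38

phi(Z₁)/phi(Z₂) = e^(−β·Z₁)/e^(−β·Z₂) = e^{β(Z₂−Z₁)}
= exp(0.54 × 0.6) = exp(0.324) = 1.3826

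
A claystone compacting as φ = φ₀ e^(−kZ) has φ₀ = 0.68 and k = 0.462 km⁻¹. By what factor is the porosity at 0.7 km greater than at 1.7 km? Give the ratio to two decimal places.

φ(Z₁)/φ(Z₂) = e^(−k·Z₁)/e^(−k·Z₂) = e^{k(Z₂−Z₁)}
= exp(0.462 × 1) = exp(0.462) = 1.5872

1.59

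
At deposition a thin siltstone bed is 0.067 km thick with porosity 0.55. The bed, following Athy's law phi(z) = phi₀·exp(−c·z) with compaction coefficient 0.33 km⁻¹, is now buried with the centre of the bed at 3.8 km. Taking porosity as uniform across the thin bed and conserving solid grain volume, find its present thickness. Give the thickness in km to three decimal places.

0.036 km

Porosity at 3.8 km: phi = 0.55·exp(−0.33×3.8) = 0.1569
Solid-volume conservation: h(1−phi) = h₀(1−phi₀) ⇒ h = h₀·(1−phi₀)/(1−phi)
h = 0.067 × (1 − 0.55)/(1 − 0.1569) = 0.067 × 0.5338 = 0.0358 km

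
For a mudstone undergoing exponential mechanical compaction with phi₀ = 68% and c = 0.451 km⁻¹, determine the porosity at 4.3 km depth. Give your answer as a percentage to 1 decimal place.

phi = phi₀·exp(−c·z) = 0.68 × exp(−0.451 × 4.3) = 0.68 × exp(−1.939)
  = 0.68 × 0.1438 = 0.0978

9.8%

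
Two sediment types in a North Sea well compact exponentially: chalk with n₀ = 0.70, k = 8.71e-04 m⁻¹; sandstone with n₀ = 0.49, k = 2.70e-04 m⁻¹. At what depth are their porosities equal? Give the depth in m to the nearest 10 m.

590 m

Working in km (1 km = 1000 m; k in km⁻¹ = k in m⁻¹ × 1000):
Set n₀ₐ e^(−kₐz) = n₀ᵦ e^(−kᵦz) ⇒ ln(n₀ₐ/n₀ᵦ) = (kₐ − kᵦ)·z
z = ln(0.7/0.49) / (0.871 − 0.27) = 0.3567 / 0.601 = 0.593 km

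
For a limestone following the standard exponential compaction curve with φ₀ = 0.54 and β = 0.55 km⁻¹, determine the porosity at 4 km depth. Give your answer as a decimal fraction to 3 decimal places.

0.060

φ = φ₀·exp(−β·d) = 0.54 × exp(−0.55 × 4) = 0.54 × exp(−2.2)
  = 0.54 × 0.1108 = 0.0598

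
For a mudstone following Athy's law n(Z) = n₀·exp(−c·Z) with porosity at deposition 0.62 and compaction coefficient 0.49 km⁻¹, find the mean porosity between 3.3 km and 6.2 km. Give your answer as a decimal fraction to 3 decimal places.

⟨n⟩ = (1/(Z₂−Z₁)) ∫ n₀ e^(−cZ) dZ = n₀·(e^(−c·Z₁) − e^(−c·Z₂)) / (c·(Z₂−Z₁))
e^(−0.49×3.3) = 0.1985; e^(−0.49×6.2) = 0.0479
⟨n⟩ = 0.62 × (0.1985 − 0.0479) / (0.49 × 2.9) = 0.62 × 0.1060 = 0.0657

0.066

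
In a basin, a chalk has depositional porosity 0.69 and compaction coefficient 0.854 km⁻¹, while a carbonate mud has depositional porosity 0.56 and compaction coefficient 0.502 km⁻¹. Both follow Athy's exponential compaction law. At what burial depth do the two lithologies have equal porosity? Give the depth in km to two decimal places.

Set φ₀ₐ e^(−cₐd) = φ₀ᵦ e^(−cᵦd) ⇒ ln(φ₀ₐ/φ₀ᵦ) = (cₐ − cᵦ)·d
d = ln(0.69/0.56) / (0.854 − 0.502) = 0.2088 / 0.352 = 0.593 km

0.59 km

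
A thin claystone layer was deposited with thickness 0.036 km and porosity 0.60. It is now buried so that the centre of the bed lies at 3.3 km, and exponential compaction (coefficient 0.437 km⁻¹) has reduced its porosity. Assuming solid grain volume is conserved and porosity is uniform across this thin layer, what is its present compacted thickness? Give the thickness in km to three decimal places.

Porosity at 3.3 km: n = 0.6·exp(−0.437×3.3) = 0.1419
Solid-volume conservation: h(1−n) = h₀(1−n₀) ⇒ h = h₀·(1−n₀)/(1−n)
h = 0.036 × (1 − 0.6)/(1 − 0.1419) = 0.036 × 0.4661 = 0.0168 km

0.017 km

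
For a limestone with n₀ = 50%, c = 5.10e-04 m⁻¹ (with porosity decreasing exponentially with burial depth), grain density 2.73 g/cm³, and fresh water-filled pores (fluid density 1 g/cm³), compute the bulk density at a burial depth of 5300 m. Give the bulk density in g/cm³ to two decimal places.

Working in km (1 km = 1000 m; c in km⁻¹ = c in m⁻¹ × 1000):
Porosity at depth: n = 0.5·exp(−0.51×5.3) = 0.5×0.0670 = 0.0335
Bulk density: ρ_b = (1−n)ρ_g + n·ρ_f = 0.9665×2.73 + 0.0335×1
       = 2.639 + 0.034 = 2.672 g/cm³

2.67 g/cm³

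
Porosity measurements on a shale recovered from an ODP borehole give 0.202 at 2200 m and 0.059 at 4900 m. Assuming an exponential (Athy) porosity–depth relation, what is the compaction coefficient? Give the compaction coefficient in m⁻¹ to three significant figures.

Working in km (1 km = 1000 m; k in km⁻¹ = k in m⁻¹ × 1000):
Athy: n(d) = n₀ e^(−kd) ⇒ n₁/n₂ = e^{k(d₂−d₁)} ⇒ k = ln(n₁/n₂)/(d₂−d₁)
k = ln(0.202/0.059) / (4.9 − 2.2) = ln(3.424) / 2.7 = 1.2307 / 2.7 = 0.4558 km⁻¹

0.000456 m⁻¹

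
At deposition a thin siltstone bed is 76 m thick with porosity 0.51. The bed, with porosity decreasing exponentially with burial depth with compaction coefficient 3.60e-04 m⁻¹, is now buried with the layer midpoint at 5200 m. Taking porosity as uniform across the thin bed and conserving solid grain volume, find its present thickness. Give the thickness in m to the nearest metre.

40 m

Working in km (1 km = 1000 m; k in km⁻¹ = k in m⁻¹ × 1000):
Porosity at 5.2 km: phi = 0.51·exp(−0.36×5.2) = 0.0784
Solid-volume conservation: h(1−phi) = h₀(1−phi₀) ⇒ h = h₀·(1−phi₀)/(1−phi)
h = 0.076 × (1 − 0.51)/(1 − 0.0784) = 0.076 × 0.5317 = 0.0404 km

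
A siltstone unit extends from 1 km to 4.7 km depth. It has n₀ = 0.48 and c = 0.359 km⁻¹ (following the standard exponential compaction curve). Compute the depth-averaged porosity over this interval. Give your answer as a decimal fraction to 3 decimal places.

0.186

⟨n⟩ = (1/(Z₂−Z₁)) ∫ n₀ e^(−cZ) dZ = n₀·(e^(−c·Z₁) − e^(−c·Z₂)) / (c·(Z₂−Z₁))
e^(−0.359×1) = 0.6984; e^(−0.359×4.7) = 0.1850
⟨n⟩ = 0.48 × (0.6984 − 0.1850) / (0.359 × 3.7) = 0.48 × 0.3865 = 0.1855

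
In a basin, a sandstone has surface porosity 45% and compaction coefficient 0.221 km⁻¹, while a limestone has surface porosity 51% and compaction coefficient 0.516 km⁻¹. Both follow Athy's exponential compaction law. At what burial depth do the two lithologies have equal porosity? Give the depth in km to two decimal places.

0.42 km

Set n₀ₐ e^(−kₐd) = n₀ᵦ e^(−kᵦd) ⇒ ln(n₀ₐ/n₀ᵦ) = (kₐ − kᵦ)·d
d = ln(0.45/0.51) / (0.221 − 0.516) = -0.1252 / -0.295 = 0.424 km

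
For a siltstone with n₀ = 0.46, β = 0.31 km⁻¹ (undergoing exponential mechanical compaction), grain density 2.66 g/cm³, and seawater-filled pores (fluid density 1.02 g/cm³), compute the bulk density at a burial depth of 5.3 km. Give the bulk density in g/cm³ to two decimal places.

2.51 g/cm³

Porosity at depth: n = 0.46·exp(−0.31×5.3) = 0.46×0.1934 = 0.0890
Bulk density: ρ_b = (1−n)ρ_g + n·ρ_f = 0.9110×2.66 + 0.0890×1.02
       = 2.423 + 0.091 = 2.514 g/cm³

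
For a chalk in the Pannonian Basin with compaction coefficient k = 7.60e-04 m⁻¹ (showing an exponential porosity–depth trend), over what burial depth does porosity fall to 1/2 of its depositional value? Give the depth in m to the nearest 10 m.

Working in km (1 km = 1000 m; k in km⁻¹ = k in m⁻¹ × 1000):
phi/phi₀ = 1/2 ⇒ exp(−k·d) = 1/2 ⇒ d = ln(2) / k
d = 0.6931 / 0.76 = 0.912 km

910 m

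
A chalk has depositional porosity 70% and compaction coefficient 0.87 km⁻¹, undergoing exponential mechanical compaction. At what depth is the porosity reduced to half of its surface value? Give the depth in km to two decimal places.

0.80 km

n/n₀ = 1/2 ⇒ exp(−β·d) = 1/2 ⇒ d = ln(2) / β
d = 0.6931 / 0.87 = 0.797 km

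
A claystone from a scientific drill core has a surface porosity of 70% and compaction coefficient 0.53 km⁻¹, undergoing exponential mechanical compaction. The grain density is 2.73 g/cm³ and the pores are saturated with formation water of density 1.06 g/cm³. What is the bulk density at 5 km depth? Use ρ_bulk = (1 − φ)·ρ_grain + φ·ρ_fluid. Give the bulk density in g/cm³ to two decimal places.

2.65 g/cm³

Porosity at depth: phi = 0.7·exp(−0.53×5) = 0.7×0.0707 = 0.0495
Bulk density: ρ_b = (1−phi)ρ_g + phi·ρ_f = 0.9505×2.73 + 0.0495×1.06
       = 2.595 + 0.052 = 2.647 g/cm³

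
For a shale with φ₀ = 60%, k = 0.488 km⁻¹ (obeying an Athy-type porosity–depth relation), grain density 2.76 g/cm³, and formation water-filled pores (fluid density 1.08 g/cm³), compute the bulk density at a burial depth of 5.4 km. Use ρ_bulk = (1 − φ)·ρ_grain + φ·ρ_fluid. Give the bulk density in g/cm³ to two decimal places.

Porosity at depth: φ = 0.6·exp(−0.488×5.4) = 0.6×0.0717 = 0.0430
Bulk density: ρ_b = (1−φ)ρ_g + φ·ρ_f = 0.9570×2.76 + 0.0430×1.08
       = 2.641 + 0.046 = 2.688 g/cm³

2.69 g/cm³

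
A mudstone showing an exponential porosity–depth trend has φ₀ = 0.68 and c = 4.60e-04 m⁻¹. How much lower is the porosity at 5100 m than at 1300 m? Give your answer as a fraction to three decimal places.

0.309

Working in km (1 km = 1000 m; c in km⁻¹ = c in m⁻¹ × 1000):
φ(1.3) = 0.68·e^(−0.46×1.3) = 0.3739
φ(5.1) = 0.68·e^(−0.46×5.1) = 0.0651
Δφ = 0.3739 − 0.0651 = 0.3088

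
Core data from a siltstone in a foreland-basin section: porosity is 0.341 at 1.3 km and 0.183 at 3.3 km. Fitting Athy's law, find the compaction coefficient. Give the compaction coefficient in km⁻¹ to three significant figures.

0.311 km⁻¹

Athy: φ(d) = φ₀ e^(−cd) ⇒ φ₁/φ₂ = e^{c(d₂−d₁)} ⇒ c = ln(φ₁/φ₂)/(d₂−d₁)
c = ln(0.341/0.183) / (3.3 − 1.3) = ln(1.863) / 2 = 0.6224 / 2 = 0.3112 km⁻¹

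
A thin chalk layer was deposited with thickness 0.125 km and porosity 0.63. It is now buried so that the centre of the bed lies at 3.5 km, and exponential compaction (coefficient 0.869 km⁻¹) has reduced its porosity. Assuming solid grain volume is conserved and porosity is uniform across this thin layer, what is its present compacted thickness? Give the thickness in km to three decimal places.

0.048 km

Porosity at 3.5 km: n = 0.63·exp(−0.869×3.5) = 0.0301
Solid-volume conservation: h(1−n) = h₀(1−n₀) ⇒ h = h₀·(1−n₀)/(1−n)
h = 0.125 × (1 − 0.63)/(1 − 0.0301) = 0.125 × 0.3815 = 0.0477 km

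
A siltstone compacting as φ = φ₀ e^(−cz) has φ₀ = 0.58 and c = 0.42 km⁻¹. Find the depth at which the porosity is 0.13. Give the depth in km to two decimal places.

Invert Athy's law: z = ln(φ₀/φ) / c
z = ln(0.58/0.13) / 0.42 = ln(4.462) / 0.42 = 1.4955 / 0.42 = 3.561 km

3.56 km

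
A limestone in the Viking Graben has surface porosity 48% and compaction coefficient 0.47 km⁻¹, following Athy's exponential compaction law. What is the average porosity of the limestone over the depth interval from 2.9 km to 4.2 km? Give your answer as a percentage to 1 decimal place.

⟨phi⟩ = (1/(z₂−z₁)) ∫ phi₀ e^(−βz) dz = phi₀·(e^(−β·z₁) − e^(−β·z₂)) / (β·(z₂−z₁))
e^(−0.47×2.9) = 0.2559; e^(−0.47×4.2) = 0.1389
⟨phi⟩ = 0.48 × (0.2559 − 0.1389) / (0.47 × 1.3) = 0.48 × 0.1915 = 0.0919

9.2%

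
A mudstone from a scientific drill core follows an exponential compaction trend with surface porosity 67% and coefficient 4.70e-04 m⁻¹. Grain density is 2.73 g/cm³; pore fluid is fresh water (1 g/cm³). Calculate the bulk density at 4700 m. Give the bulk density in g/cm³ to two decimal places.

Working in km (1 km = 1000 m; β in km⁻¹ = β in m⁻¹ × 1000):
Porosity at depth: phi = 0.67·exp(−0.47×4.7) = 0.67×0.1098 = 0.0736
Bulk density: ρ_b = (1−phi)ρ_g + phi·ρ_f = 0.9264×2.73 + 0.0736×1
       = 2.529 + 0.074 = 2.603 g/cm³

2.60 g/cm³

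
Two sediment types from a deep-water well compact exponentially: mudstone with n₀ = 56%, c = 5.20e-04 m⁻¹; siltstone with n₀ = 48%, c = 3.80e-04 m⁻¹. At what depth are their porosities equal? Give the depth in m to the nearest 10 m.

1100 m

Working in km (1 km = 1000 m; c in km⁻¹ = c in m⁻¹ × 1000):
Set n₀ₐ e^(−cₐd) = n₀ᵦ e^(−cᵦd) ⇒ ln(n₀ₐ/n₀ᵦ) = (cₐ − cᵦ)·d
d = ln(0.56/0.48) / (0.52 − 0.38) = 0.1542 / 0.14 = 1.101 km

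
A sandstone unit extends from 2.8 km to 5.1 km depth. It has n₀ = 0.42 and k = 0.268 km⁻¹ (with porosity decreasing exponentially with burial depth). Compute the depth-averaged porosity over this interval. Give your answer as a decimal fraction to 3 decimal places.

⟨n⟩ = (1/(d₂−d₁)) ∫ n₀ e^(−kd) dd = n₀·(e^(−k·d₁) − e^(−k·d₂)) / (k·(d₂−d₁))
e^(−0.268×2.8) = 0.4722; e^(−0.268×5.1) = 0.2549
⟨n⟩ = 0.42 × (0.4722 − 0.2549) / (0.268 × 2.3) = 0.42 × 0.3525 = 0.1480

0.148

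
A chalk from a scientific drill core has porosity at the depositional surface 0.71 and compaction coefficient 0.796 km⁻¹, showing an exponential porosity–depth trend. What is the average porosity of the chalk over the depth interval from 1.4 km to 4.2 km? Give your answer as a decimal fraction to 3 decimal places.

0.093

⟨n⟩ = (1/(d₂−d₁)) ∫ n₀ e^(−cd) dd = n₀·(e^(−c·d₁) − e^(−c·d₂)) / (c·(d₂−d₁))
e^(−0.796×1.4) = 0.3281; e^(−0.796×4.2) = 0.0353
⟨n⟩ = 0.71 × (0.3281 − 0.0353) / (0.796 × 2.8) = 0.71 × 0.1314 = 0.0933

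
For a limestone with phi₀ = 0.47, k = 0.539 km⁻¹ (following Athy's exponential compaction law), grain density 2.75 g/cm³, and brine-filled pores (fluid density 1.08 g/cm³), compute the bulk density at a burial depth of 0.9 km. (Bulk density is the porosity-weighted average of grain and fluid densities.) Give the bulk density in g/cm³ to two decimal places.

2.27 g/cm³

Porosity at depth: phi = 0.47·exp(−0.539×0.9) = 0.47×0.6156 = 0.2893
Bulk density: ρ_b = (1−phi)ρ_g + phi·ρ_f = 0.7107×2.75 + 0.2893×1.08
       = 1.954 + 0.312 = 2.267 g/cm³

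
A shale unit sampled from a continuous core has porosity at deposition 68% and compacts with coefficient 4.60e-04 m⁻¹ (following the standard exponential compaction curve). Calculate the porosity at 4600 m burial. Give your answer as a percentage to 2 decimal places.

8.19%

Working in km (1 km = 1000 m; k in km⁻¹ = k in m⁻¹ × 1000):
φ = φ₀·exp(−k·d) = 0.68 × exp(−0.46 × 4.6) = 0.68 × exp(−2.116)
  = 0.68 × 0.1205 = 0.0819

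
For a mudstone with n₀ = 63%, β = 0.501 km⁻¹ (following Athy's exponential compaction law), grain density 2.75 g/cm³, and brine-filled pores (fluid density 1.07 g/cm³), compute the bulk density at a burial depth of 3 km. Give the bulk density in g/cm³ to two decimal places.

2.51 g/cm³

Porosity at depth: n = 0.63·exp(−0.501×3) = 0.63×0.2225 = 0.1402
Bulk density: ρ_b = (1−n)ρ_g + n·ρ_f = 0.8598×2.75 + 0.1402×1.07
       = 2.365 + 0.150 = 2.515 g/cm³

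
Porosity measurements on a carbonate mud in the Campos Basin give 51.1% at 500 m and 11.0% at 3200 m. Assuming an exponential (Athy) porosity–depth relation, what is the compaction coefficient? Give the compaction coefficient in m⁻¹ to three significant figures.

0.000569 m⁻¹

Working in km (1 km = 1000 m; k in km⁻¹ = k in m⁻¹ × 1000):
Athy: n(Z) = n₀ e^(−kZ) ⇒ n₁/n₂ = e^{k(Z₂−Z₁)} ⇒ k = ln(n₁/n₂)/(Z₂−Z₁)
k = ln(0.511/0.11) / (3.2 − 0.5) = ln(4.645) / 2.7 = 1.5359 / 2.7 = 0.5688 km⁻¹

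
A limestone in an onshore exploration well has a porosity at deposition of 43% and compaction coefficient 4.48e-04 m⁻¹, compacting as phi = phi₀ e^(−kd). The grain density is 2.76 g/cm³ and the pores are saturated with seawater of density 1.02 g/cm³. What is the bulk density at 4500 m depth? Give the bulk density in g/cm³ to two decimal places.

Working in km (1 km = 1000 m; k in km⁻¹ = k in m⁻¹ × 1000):
Porosity at depth: phi = 0.43·exp(−0.448×4.5) = 0.43×0.1332 = 0.0573
Bulk density: ρ_b = (1−phi)ρ_g + phi·ρ_f = 0.9427×2.76 + 0.0573×1.02
       = 2.602 + 0.058 = 2.660 g/cm³

2.66 g/cm³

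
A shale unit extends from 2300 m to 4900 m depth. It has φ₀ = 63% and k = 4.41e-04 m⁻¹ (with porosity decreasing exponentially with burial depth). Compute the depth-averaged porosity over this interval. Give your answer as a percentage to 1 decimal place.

Working in km (1 km = 1000 m; k in km⁻¹ = k in m⁻¹ × 1000):
⟨φ⟩ = (1/(z₂−z₁)) ∫ φ₀ e^(−kz) dz = φ₀·(e^(−k·z₁) − e^(−k·z₂)) / (k·(z₂−z₁))
e^(−0.441×2.3) = 0.3627; e^(−0.441×4.9) = 0.1152
⟨φ⟩ = 0.63 × (0.3627 − 0.1152) / (0.441 × 2.6) = 0.63 × 0.2158 = 0.1360

13.6%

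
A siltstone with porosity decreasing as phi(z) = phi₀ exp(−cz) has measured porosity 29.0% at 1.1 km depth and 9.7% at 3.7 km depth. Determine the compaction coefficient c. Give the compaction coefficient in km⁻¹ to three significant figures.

Athy: phi(z) = phi₀ e^(−cz) ⇒ phi₁/phi₂ = e^{c(z₂−z₁)} ⇒ c = ln(phi₁/phi₂)/(z₂−z₁)
c = ln(0.29/0.097) / (3.7 − 1.1) = ln(2.99) / 2.6 = 1.0952 / 2.6 = 0.4212 km⁻¹

0.421 km⁻¹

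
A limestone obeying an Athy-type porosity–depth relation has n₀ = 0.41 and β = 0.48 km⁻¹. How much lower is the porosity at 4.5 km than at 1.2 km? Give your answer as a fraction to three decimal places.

n(1.2) = 0.41·e^(−0.48×1.2) = 0.2305
n(4.5) = 0.41·e^(−0.48×4.5) = 0.0473
Δn = 0.2305 − 0.0473 = 0.1832

0.183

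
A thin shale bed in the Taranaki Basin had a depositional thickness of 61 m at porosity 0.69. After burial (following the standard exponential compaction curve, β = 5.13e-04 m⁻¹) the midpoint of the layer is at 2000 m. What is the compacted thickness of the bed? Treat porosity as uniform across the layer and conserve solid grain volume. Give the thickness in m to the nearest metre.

Working in km (1 km = 1000 m; β in km⁻¹ = β in m⁻¹ × 1000):
Porosity at 2 km: phi = 0.69·exp(−0.513×2) = 0.2473
Solid-volume conservation: h(1−phi) = h₀(1−phi₀) ⇒ h = h₀·(1−phi₀)/(1−phi)
h = 0.061 × (1 − 0.69)/(1 − 0.2473) = 0.061 × 0.4119 = 0.0251 km

25 m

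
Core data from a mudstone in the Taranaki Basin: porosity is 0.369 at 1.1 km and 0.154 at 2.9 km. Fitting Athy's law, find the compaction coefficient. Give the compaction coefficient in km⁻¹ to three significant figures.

Athy: φ(d) = φ₀ e^(−kd) ⇒ φ₁/φ₂ = e^{k(d₂−d₁)} ⇒ k = ln(φ₁/φ₂)/(d₂−d₁)
k = ln(0.369/0.154) / (2.9 − 1.1) = ln(2.396) / 1.8 = 0.8738 / 1.8 = 0.4855 km⁻¹

0.485 km⁻¹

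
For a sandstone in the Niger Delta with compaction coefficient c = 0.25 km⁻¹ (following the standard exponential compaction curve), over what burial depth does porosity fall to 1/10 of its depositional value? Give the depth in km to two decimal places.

9.21 km

φ/φ₀ = 1/10 ⇒ exp(−c·d) = 1/10 ⇒ d = ln(10) / c
d = 2.3026 / 0.25 = 9.210 km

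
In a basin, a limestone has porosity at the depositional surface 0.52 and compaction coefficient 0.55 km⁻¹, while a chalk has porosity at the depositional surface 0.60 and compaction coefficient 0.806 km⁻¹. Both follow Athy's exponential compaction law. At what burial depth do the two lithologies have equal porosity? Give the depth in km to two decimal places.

0.56 km

Set φ₀ₐ e^(−βₐZ) = φ₀ᵦ e^(−βᵦZ) ⇒ ln(φ₀ₐ/φ₀ᵦ) = (βₐ − βᵦ)·Z
Z = ln(0.52/0.6) / (0.55 − 0.806) = -0.1431 / -0.256 = 0.559 km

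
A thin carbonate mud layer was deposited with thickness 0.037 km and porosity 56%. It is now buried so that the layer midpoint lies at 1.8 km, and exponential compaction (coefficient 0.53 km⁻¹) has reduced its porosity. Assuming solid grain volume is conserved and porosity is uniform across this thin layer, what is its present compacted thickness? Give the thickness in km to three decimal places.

0.021 km

Porosity at 1.8 km: phi = 0.56·exp(−0.53×1.8) = 0.2157
Solid-volume conservation: h(1−phi) = h₀(1−phi₀) ⇒ h = h₀·(1−phi₀)/(1−phi)
h = 0.037 × (1 − 0.56)/(1 − 0.2157) = 0.037 × 0.5610 = 0.0208 km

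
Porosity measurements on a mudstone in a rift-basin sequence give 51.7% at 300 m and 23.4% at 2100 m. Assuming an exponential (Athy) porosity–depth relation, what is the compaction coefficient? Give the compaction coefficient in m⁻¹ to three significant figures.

Working in km (1 km = 1000 m; k in km⁻¹ = k in m⁻¹ × 1000):
Athy: n(Z) = n₀ e^(−kZ) ⇒ n₁/n₂ = e^{k(Z₂−Z₁)} ⇒ k = ln(n₁/n₂)/(Z₂−Z₁)
k = ln(0.517/0.234) / (2.1 − 0.3) = ln(2.209) / 1.8 = 0.7927 / 1.8 = 0.4404 km⁻¹

0.000440 m⁻¹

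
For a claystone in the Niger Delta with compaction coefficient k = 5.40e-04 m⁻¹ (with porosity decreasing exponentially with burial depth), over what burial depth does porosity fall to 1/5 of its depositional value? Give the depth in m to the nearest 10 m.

Working in km (1 km = 1000 m; k in km⁻¹ = k in m⁻¹ × 1000):
phi/phi₀ = 1/5 ⇒ exp(−k·d) = 1/5 ⇒ d = ln(5) / k
d = 1.6094 / 0.54 = 2.980 km

2980 m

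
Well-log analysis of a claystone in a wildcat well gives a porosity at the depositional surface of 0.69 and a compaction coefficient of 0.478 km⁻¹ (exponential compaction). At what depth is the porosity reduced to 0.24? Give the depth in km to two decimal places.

2.21 km

Invert Athy's law: d = ln(φ₀/φ) / c
d = ln(0.69/0.24) / 0.478 = ln(2.875) / 0.478 = 1.0561 / 0.478 = 2.209 km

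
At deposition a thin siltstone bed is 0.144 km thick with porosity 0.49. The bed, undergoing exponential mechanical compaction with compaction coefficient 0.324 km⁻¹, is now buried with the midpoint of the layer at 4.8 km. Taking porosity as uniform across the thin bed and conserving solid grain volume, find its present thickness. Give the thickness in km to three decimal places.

Porosity at 4.8 km: φ = 0.49·exp(−0.324×4.8) = 0.1035
Solid-volume conservation: h(1−φ) = h₀(1−φ₀) ⇒ h = h₀·(1−φ₀)/(1−φ)
h = 0.144 × (1 − 0.49)/(1 − 0.1035) = 0.144 × 0.5689 = 0.0819 km

0.082 km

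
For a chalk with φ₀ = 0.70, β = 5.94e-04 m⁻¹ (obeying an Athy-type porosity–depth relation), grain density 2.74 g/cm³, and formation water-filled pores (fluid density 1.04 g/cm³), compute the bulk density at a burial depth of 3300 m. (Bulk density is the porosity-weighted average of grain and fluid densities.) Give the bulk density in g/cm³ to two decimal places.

Working in km (1 km = 1000 m; β in km⁻¹ = β in m⁻¹ × 1000):
Porosity at depth: φ = 0.7·exp(−0.594×3.3) = 0.7×0.1408 = 0.0986
Bulk density: ρ_b = (1−φ)ρ_g + φ·ρ_f = 0.9014×2.74 + 0.0986×1.04
       = 2.470 + 0.103 = 2.572 g/cm³

2.57 g/cm³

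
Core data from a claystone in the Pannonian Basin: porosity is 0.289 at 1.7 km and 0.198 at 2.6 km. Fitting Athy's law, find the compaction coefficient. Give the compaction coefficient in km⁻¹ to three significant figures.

0.420 km⁻¹

Athy: phi(Z) = phi₀ e^(−kZ) ⇒ phi₁/phi₂ = e^{k(Z₂−Z₁)} ⇒ k = ln(phi₁/phi₂)/(Z₂−Z₁)
k = ln(0.289/0.198) / (2.6 − 1.7) = ln(1.46) / 0.9 = 0.3782 / 0.9 = 0.4202 km⁻¹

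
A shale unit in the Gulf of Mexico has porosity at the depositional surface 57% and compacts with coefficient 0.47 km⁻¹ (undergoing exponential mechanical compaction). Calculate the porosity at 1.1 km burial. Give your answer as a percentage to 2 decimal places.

n = n₀·exp(−c·z) = 0.57 × exp(−0.47 × 1.1) = 0.57 × exp(−0.517)
  = 0.57 × 0.5963 = 0.3399

33.99%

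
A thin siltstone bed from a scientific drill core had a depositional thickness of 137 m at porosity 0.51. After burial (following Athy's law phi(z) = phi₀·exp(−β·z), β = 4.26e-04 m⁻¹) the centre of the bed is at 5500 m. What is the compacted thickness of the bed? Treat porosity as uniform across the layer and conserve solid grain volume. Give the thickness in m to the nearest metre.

71 m

Working in km (1 km = 1000 m; β in km⁻¹ = β in m⁻¹ × 1000):
Porosity at 5.5 km: phi = 0.51·exp(−0.426×5.5) = 0.0490
Solid-volume conservation: h(1−phi) = h₀(1−phi₀) ⇒ h = h₀·(1−phi₀)/(1−phi)
h = 0.137 × (1 − 0.51)/(1 − 0.0490) = 0.137 × 0.5152 = 0.0706 km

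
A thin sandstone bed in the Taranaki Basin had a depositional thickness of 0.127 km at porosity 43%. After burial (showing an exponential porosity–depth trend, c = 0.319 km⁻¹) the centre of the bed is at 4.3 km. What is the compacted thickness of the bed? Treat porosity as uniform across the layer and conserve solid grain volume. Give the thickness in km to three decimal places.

0.081 km

Porosity at 4.3 km: n = 0.43·exp(−0.319×4.3) = 0.1091
Solid-volume conservation: h(1−n) = h₀(1−n₀) ⇒ h = h₀·(1−n₀)/(1−n)
h = 0.127 × (1 − 0.43)/(1 − 0.1091) = 0.127 × 0.6398 = 0.0813 km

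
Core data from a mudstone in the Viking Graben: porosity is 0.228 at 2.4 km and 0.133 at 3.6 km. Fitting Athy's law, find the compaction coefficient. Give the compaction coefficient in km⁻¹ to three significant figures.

Athy: n(d) = n₀ e^(−cd) ⇒ n₁/n₂ = e^{c(d₂−d₁)} ⇒ c = ln(n₁/n₂)/(d₂−d₁)
c = ln(0.228/0.133) / (3.6 − 2.4) = ln(1.714) / 1.2 = 0.5390 / 1.2 = 0.4492 km⁻¹

0.449 km⁻¹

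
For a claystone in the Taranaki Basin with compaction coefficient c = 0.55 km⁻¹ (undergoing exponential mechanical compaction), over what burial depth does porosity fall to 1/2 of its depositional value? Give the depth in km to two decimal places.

n/n₀ = 1/2 ⇒ exp(−c·d) = 1/2 ⇒ d = ln(2) / c
d = 0.6931 / 0.55 = 1.260 km

1.26 km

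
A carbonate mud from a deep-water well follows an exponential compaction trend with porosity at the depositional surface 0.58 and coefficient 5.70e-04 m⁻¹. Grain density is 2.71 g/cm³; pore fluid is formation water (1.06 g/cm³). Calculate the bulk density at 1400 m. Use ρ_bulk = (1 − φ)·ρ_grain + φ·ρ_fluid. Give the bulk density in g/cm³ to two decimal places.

Working in km (1 km = 1000 m; k in km⁻¹ = k in m⁻¹ × 1000):
Porosity at depth: phi = 0.58·exp(−0.57×1.4) = 0.58×0.4502 = 0.2611
Bulk density: ρ_b = (1−phi)ρ_g + phi·ρ_f = 0.7389×2.71 + 0.2611×1.06
       = 2.002 + 0.277 = 2.279 g/cm³

2.28 g/cm³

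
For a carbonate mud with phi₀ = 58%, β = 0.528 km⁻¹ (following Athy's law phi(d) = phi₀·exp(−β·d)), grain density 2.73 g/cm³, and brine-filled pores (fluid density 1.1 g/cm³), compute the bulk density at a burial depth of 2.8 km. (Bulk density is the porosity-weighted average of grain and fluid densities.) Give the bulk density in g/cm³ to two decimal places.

2.51 g/cm³

Porosity at depth: phi = 0.58·exp(−0.528×2.8) = 0.58×0.2280 = 0.1322
Bulk density: ρ_b = (1−phi)ρ_g + phi·ρ_f = 0.8678×2.73 + 0.1322×1.1
       = 2.369 + 0.145 = 2.514 g/cm³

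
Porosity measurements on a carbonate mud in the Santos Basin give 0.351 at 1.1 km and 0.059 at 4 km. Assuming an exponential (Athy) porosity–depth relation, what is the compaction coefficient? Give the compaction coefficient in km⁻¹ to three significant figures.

Athy: φ(z) = φ₀ e^(−cz) ⇒ φ₁/φ₂ = e^{c(z₂−z₁)} ⇒ c = ln(φ₁/φ₂)/(z₂−z₁)
c = ln(0.351/0.059) / (4 − 1.1) = ln(5.949) / 2.9 = 1.7832 / 2.9 = 0.6149 km⁻¹

0.615 km⁻¹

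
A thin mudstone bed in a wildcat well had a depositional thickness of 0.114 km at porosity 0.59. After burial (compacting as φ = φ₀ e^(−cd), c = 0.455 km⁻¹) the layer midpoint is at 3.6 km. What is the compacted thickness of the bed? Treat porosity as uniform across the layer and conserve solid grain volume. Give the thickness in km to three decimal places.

0.053 km

Porosity at 3.6 km: φ = 0.59·exp(−0.455×3.6) = 0.1147
Solid-volume conservation: h(1−φ) = h₀(1−φ₀) ⇒ h = h₀·(1−φ₀)/(1−φ)
h = 0.114 × (1 − 0.59)/(1 − 0.1147) = 0.114 × 0.4631 = 0.0528 km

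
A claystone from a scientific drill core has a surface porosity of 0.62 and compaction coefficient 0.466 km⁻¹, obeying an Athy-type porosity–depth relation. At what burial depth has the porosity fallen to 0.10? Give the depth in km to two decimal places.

3.92 km

Invert Athy's law: Z = ln(phi₀/phi) / β
Z = ln(0.62/0.1) / 0.466 = ln(6.2) / 0.466 = 1.8245 / 0.466 = 3.915 km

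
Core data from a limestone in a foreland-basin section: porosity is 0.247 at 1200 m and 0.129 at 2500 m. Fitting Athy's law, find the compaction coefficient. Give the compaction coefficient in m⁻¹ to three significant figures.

0.000500 m⁻¹

Working in km (1 km = 1000 m; k in km⁻¹ = k in m⁻¹ × 1000):
Athy: phi(Z) = phi₀ e^(−kZ) ⇒ phi₁/phi₂ = e^{k(Z₂−Z₁)} ⇒ k = ln(phi₁/phi₂)/(Z₂−Z₁)
k = ln(0.247/0.129) / (2.5 − 1.2) = ln(1.915) / 1.3 = 0.6496 / 1.3 = 0.4997 km⁻¹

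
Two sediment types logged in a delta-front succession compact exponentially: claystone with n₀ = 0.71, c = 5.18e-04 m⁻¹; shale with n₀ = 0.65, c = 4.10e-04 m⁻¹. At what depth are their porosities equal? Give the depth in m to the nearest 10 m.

Working in km (1 km = 1000 m; c in km⁻¹ = c in m⁻¹ × 1000):
Set n₀ₐ e^(−cₐZ) = n₀ᵦ e^(−cᵦZ) ⇒ ln(n₀ₐ/n₀ᵦ) = (cₐ − cᵦ)·Z
Z = ln(0.71/0.65) / (0.518 − 0.41) = 0.0883 / 0.108 = 0.818 km

820 m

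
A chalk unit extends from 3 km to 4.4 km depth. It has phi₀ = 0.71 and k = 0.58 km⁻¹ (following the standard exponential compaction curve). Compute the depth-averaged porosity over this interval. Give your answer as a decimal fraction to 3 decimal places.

⟨phi⟩ = (1/(d₂−d₁)) ∫ phi₀ e^(−kd) dd = phi₀·(e^(−k·d₁) − e^(−k·d₂)) / (k·(d₂−d₁))
e^(−0.58×3) = 0.1755; e^(−0.58×4.4) = 0.0779
⟨phi⟩ = 0.71 × (0.1755 − 0.0779) / (0.58 × 1.4) = 0.71 × 0.1202 = 0.0853

0.085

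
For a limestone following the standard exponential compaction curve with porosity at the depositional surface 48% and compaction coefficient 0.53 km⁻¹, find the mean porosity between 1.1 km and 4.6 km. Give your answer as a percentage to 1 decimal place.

12.2%

⟨φ⟩ = (1/(d₂−d₁)) ∫ φ₀ e^(−cd) dd = φ₀·(e^(−c·d₁) − e^(−c·d₂)) / (c·(d₂−d₁))
e^(−0.53×1.1) = 0.5582; e^(−0.53×4.6) = 0.0873
⟨φ⟩ = 0.48 × (0.5582 − 0.0873) / (0.53 × 3.5) = 0.48 × 0.2538 = 0.1218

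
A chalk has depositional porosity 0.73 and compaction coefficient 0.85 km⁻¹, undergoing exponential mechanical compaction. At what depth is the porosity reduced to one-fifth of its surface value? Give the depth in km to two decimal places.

phi/phi₀ = 1/5 ⇒ exp(−β·z) = 1/5 ⇒ z = ln(5) / β
z = 1.6094 / 0.85 = 1.893 km

1.89 km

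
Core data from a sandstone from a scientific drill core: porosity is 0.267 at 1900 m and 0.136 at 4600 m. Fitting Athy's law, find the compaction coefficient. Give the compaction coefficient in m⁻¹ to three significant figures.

0.000250 m⁻¹

Working in km (1 km = 1000 m; c in km⁻¹ = c in m⁻¹ × 1000):
Athy: n(d) = n₀ e^(−cd) ⇒ n₁/n₂ = e^{c(d₂−d₁)} ⇒ c = ln(n₁/n₂)/(d₂−d₁)
c = ln(0.267/0.136) / (4.6 − 1.9) = ln(1.963) / 2.7 = 0.6746 / 2.7 = 0.2498 km⁻¹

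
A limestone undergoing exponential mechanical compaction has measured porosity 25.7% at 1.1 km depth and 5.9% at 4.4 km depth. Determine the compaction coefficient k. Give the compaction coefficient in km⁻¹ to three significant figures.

Athy: n(z) = n₀ e^(−kz) ⇒ n₁/n₂ = e^{k(z₂−z₁)} ⇒ k = ln(n₁/n₂)/(z₂−z₁)
k = ln(0.257/0.059) / (4.4 − 1.1) = ln(4.356) / 3.3 = 1.4715 / 3.3 = 0.4459 km⁻¹

0.446 km⁻¹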